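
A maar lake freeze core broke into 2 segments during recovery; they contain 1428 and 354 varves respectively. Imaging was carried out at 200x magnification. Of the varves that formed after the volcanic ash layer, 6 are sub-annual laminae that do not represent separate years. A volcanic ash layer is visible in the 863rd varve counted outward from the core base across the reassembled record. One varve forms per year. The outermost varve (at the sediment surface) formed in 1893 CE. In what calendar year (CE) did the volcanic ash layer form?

Total varves = 1428 + 354 = 1782.
Between varve 863 and the sediment surface there are 1782 − 863 = 919 varves.
919 − 6 false = 913 true varves after the volcanic ash layer.
Counting back 913 years from 1893 CE places the volcanic ash layer in 1893 − 913 = 980 CE.

980 CE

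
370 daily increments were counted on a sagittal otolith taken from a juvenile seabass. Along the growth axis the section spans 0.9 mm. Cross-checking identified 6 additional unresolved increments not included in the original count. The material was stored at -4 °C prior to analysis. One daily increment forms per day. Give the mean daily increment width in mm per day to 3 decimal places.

True daily increment count = 370 + 6 = 376.
Mean rate = 0.9 mm / 376 days ≈ 0.002 mm per day.

0.002 mm per day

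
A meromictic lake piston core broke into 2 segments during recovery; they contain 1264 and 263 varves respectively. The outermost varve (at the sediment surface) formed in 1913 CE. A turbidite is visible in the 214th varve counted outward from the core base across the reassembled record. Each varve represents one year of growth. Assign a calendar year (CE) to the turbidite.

Total varves = 1264 + 263 = 1527.
1527 − 214 = 1313 varves lie beyond the turbidite toward the sediment surface.
Counting back 1313 years from 1913 CE places the turbidite in 1913 − 1313 = 600 CE.

600 CE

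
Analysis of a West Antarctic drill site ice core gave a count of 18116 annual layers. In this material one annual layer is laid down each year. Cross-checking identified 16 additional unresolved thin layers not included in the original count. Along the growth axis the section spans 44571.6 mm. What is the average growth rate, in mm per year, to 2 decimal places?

2.46 mm per year

After corrections the count is 18116 + 16 = 18132 annual layers.
Extension rate ≈ 44571.6 / 18132 = 2.46 mm per year.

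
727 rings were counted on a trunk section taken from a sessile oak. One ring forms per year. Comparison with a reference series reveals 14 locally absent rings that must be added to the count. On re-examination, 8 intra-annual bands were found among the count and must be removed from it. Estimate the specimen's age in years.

733 yr

Adjusted count: 727 − 8 + 14 = 733 rings.
At one ring per year, that is 733 years.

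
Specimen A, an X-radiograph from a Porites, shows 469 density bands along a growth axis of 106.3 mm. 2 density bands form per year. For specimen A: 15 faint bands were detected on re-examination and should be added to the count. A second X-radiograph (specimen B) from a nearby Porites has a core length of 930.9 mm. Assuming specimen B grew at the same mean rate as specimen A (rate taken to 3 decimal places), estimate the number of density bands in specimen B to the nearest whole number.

Specimen A: true density band count = 469 + 15 = 484.
Specimen A: 484 density bands at 2 per year is 484 / 2 = 242 years.
A: Extension rate ≈ 106.3 / 242 = 0.439 mm/year.
Specimen B: 930.9 mm / 0.439 mm per year = 2120.50 years; at 2 density bands per year that is 2120.50 × 2 ≈ 4241 density bands.

4241 density bands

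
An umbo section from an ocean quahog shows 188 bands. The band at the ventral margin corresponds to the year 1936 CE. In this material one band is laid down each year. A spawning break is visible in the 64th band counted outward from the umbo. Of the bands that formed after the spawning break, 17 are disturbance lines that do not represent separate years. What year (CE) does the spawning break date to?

1829 CE

Between band 64 and the ventral margin there are 188 − 64 = 124 bands.
124 − 17 false = 107 true bands after the spawning break.
The band at the ventral margin is 1936 CE, so the spawning break dates to 1936 − 107 = 1829 CE.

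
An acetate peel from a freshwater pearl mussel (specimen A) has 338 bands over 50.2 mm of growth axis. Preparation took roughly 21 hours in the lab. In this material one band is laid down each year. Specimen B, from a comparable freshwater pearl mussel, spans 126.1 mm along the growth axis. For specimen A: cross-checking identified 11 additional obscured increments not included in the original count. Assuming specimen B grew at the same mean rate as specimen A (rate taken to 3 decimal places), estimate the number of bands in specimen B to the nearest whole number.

Specimen A: adjusted count: 338 + 11 = 349 bands.
A: Mean rate = 50.2 mm / 349 years ≈ 0.144 mm/yr.
B spans 126.1 / 0.144 = 875.69 years ≈ 876 bands.

876 bands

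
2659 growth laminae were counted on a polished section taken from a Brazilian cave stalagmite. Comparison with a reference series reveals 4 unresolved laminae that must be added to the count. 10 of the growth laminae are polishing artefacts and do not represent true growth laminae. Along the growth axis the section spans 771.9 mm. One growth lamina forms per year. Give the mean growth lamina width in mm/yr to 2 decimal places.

True growth lamina count = 2659 − 10 + 4 = 2653.
771.9 mm over 2653 years gives 771.9 / 2653 ≈ 0.29 mm/yr.

0.29 mm/yr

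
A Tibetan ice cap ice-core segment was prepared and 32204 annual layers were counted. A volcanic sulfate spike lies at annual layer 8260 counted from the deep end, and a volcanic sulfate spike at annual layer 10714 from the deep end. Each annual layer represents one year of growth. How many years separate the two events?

Separation: 10714 − 8260 = 2454 annual layers.
One annual layer per year makes the interval 2454 years.

2454 yr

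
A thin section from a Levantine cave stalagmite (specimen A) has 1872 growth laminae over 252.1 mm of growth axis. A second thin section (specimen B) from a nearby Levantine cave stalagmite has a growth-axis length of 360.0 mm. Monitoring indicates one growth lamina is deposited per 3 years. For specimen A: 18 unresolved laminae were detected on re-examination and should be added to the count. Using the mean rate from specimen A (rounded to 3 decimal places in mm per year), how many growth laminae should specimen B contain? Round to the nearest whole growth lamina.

2727 growth laminae

Specimen A: correcting the raw count gives 1872 + 18 = 1890 true growth laminae.
Specimen A: 1890 growth laminae at 3 years each span 1890 × 3 = 5670 years.
A: 252.1 mm over 5670 years gives 252.1 / 5670 ≈ 0.044 mm per year.
For B, 360.0 / 0.044 = 8181.82 years; at 3 years per growth lamina that is 8181.82 / 3 ≈ 2727 growth laminae.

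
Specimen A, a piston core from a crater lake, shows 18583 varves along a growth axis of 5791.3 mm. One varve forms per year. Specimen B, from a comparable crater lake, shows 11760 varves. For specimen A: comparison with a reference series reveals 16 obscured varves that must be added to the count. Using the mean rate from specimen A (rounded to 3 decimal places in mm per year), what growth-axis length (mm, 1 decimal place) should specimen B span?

Specimen A: correcting the raw count gives 18583 + 16 = 18599 true varves.
A: 5791.3 mm over 18599 years gives 5791.3 / 18599 ≈ 0.311 mm per year.
For B, 0.311 mm/year × 11760 years = 3657.4 mm.

3657.4 mm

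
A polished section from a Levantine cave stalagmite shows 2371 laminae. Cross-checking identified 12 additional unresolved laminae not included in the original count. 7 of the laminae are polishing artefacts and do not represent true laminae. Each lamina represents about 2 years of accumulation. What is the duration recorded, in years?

Correcting the raw count gives 2371 − 7 + 12 = 2376 true laminae.
At 2 years per lamina, 2376 × 2 = 4752 years.

4752 years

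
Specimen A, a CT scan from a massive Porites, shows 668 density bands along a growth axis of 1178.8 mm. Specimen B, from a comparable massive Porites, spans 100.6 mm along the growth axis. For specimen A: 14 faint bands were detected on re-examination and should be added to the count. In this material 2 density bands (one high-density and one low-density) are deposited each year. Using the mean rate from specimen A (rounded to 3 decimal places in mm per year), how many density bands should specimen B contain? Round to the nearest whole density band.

Specimen A: after corrections the count is 668 + 14 = 682 density bands.
Specimen A: with 2 density bands per year, 682 / 2 = 341 years.
A: 1178.8 mm over 341 years gives 1178.8 / 341 ≈ 3.457 mm per year.
Specimen B: 100.6 mm / 3.457 mm per year = 29.10 years; at 2 density bands per year that is 29.10 × 2 ≈ 58 density bands.

58 density bands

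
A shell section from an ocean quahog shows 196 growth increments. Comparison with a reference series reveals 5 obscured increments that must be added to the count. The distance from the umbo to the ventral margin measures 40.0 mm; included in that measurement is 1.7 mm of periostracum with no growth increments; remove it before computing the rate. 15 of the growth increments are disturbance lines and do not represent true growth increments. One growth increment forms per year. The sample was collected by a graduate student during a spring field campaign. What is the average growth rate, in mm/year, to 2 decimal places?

0.21 mm/year

Adjusted count: 196 − 15 + 5 = 186 growth increments.
Removing the 1.7 mm offcut leaves 40.0 − 1.7 = 38.3 mm.
38.3 mm over 186 years gives 38.3 / 186 ≈ 0.21 mm/year.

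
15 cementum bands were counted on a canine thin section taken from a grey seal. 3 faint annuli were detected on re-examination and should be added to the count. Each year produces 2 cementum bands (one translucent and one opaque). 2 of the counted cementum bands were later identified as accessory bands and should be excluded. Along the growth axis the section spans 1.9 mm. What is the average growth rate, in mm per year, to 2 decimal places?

After corrections the count is 15 − 2 + 3 = 16 cementum bands.
16 cementum bands at 2 per year is 16 / 2 = 8 years.
1.9 mm over 8 years gives 1.9 / 8 ≈ 0.24 mm per year.

0.24 mm per year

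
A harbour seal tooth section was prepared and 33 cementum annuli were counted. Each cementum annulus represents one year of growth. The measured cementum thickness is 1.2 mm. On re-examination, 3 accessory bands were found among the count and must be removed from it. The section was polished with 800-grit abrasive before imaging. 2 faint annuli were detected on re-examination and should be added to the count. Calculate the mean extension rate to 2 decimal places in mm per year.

True cementum annulus count = 33 − 3 + 2 = 32.
Extension rate ≈ 1.2 / 32 = 0.04 mm per year.

0.04 mm per year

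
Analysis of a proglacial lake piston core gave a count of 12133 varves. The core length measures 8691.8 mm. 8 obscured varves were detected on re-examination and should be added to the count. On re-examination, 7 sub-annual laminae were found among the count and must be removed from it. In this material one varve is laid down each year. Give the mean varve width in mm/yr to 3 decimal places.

After corrections the count is 12133 − 7 + 8 = 12134 varves.
8691.8 mm over 12134 years gives 8691.8 / 12134 ≈ 0.716 mm/yr.

0.716 mm/yr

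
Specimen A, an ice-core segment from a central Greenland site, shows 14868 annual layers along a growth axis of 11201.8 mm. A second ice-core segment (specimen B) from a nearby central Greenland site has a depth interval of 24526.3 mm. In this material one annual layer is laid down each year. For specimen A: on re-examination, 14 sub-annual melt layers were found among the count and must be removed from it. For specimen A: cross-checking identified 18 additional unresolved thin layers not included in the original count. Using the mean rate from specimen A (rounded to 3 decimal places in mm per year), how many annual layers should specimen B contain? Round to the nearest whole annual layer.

32571 annual layers

Specimen A: true annual layer count = 14868 − 14 + 18 = 14872.
A: 11201.8 mm over 14872 years gives 11201.8 / 14872 ≈ 0.753 mm/yr.
Specimen B: 24526.3 mm / 0.753 mm per year = 32571.45 years ≈ 32571 annual layers.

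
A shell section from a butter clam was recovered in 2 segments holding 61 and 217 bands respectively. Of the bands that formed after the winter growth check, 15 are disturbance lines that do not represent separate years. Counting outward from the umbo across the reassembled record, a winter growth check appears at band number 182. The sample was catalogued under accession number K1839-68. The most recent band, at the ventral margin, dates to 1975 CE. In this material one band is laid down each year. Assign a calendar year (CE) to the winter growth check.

Total bands = 61 + 217 = 278.
Between band 182 and the ventral margin there are 278 − 182 = 96 bands.
Removing the 15 false bands leaves 96 − 15 = 81 true bands beyond the winter growth check.
Counting back 81 years from 1975 CE places the winter growth check in 1975 − 81 = 1894 CE.

1894 CE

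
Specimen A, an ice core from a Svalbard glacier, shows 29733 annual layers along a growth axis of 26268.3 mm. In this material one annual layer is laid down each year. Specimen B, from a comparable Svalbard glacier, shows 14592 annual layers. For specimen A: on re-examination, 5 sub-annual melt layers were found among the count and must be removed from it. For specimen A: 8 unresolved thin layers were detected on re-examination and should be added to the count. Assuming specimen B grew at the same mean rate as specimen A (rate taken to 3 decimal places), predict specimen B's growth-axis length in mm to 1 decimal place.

Specimen A: after corrections the count is 29733 − 5 + 8 = 29736 annual layers.
A: 26268.3 mm over 29736 years gives 26268.3 / 29736 ≈ 0.883 mm/year.
Length of B = 0.883 × 14592 = 12884.7 mm.

12884.7 mm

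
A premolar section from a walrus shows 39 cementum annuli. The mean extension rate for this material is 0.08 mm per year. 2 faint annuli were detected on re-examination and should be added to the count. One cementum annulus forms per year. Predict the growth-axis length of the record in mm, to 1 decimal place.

3.3 mm

Adjusted count: 39 + 2 = 41 cementum annuli.
Predicted length = 0.08 mm/year × 41 years = 3.3 mm.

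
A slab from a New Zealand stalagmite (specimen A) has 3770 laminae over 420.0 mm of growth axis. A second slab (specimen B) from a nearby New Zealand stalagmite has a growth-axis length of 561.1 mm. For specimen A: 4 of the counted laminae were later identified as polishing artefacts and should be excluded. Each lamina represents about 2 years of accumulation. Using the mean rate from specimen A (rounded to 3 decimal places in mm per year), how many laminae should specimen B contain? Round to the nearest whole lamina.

Specimen A: adjusted count: 3770 − 4 = 3766 laminae.
Specimen A: 3766 laminae at 2 years each span 3766 × 2 = 7532 years.
A: Extension rate ≈ 420.0 / 7532 = 0.056 mm/year.
For B, 561.1 / 0.056 = 10019.64 years; at 2 years per lamina that is 10019.64 / 2 ≈ 5010 laminae.

5010 laminae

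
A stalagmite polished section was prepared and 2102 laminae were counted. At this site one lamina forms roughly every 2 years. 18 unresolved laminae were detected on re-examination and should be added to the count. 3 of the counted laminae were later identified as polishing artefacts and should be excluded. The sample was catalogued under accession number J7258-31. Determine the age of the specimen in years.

4234 years

After corrections the count is 2102 − 3 + 18 = 2117 laminae.
Multiplying by 2 years per lamina: 2117 × 2 = 4234 years.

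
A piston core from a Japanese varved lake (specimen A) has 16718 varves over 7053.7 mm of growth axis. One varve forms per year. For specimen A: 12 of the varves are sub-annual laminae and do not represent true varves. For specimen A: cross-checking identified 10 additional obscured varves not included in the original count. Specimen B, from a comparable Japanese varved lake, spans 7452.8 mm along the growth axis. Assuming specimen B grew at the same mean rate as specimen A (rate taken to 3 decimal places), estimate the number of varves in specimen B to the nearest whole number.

Specimen A: adjusted count: 16718 − 12 + 10 = 16716 varves.
A: Extension rate ≈ 7053.7 / 16716 = 0.422 mm per year.
Specimen B: 7452.8 mm / 0.422 mm per year = 17660.66 years ≈ 17661 varves.

17661 varves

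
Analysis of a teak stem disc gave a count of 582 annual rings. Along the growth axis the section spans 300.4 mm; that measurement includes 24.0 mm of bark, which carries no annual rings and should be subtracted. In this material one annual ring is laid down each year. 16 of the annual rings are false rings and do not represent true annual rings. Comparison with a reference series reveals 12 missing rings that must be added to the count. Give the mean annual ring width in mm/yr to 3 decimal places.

0.478 mm/yr

Correcting the raw count gives 582 − 16 + 12 = 578 true annual rings.
Removing the 24.0 mm offcut leaves 300.4 − 24.0 = 276.4 mm.
Mean rate = 276.4 mm / 578 years ≈ 0.478 mm/yr.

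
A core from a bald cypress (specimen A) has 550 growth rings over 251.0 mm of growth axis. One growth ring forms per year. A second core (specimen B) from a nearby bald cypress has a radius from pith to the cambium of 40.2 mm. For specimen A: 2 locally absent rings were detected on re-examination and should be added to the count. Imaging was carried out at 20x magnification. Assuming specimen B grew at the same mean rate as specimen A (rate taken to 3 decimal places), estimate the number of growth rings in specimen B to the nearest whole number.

Specimen A: true growth ring count = 550 + 2 = 552.
A: 251.0 mm over 552 years gives 251.0 / 552 ≈ 0.455 mm/yr.
Specimen B: 40.2 mm / 0.455 mm per year = 88.35 years ≈ 88 growth rings.

88 growth rings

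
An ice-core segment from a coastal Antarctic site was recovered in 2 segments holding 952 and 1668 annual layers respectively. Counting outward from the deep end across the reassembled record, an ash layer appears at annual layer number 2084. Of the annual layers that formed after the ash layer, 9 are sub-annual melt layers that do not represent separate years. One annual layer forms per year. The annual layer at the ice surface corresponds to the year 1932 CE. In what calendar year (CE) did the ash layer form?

1405 CE

Total annual layers = 952 + 1668 = 2620.
The ash layer sits at annual layer 2084 from the deep end, so 2620 − 2084 = 536 annual layers formed after it.
536 − 9 false = 527 true annual layers after the ash layer.
1932 − 527 = 1405 CE.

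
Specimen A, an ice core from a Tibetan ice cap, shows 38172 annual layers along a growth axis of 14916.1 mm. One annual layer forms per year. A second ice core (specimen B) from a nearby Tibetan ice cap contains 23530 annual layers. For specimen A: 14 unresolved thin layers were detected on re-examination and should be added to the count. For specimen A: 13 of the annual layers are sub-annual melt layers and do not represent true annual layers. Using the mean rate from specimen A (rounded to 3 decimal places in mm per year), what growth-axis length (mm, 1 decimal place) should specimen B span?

9200.2 mm

Specimen A: true annual layer count = 38172 − 13 + 14 = 38173.
A: Extension rate ≈ 14916.1 / 38173 = 0.391 mm/year.
B's length ≈ 0.391 × 23530 = 9200.2 mm.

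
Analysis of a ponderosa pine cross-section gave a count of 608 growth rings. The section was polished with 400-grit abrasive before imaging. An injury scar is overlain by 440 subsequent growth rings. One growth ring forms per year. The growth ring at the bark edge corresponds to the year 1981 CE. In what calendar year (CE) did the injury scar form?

440 growth rings post-date the injury scar.
Counting back 440 years from 1981 CE places the injury scar in 1981 − 440 = 1541 CE.

1541 CE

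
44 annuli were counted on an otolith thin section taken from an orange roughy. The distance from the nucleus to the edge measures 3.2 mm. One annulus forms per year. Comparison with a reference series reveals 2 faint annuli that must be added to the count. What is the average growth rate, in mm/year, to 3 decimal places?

Correcting the raw count gives 44 + 2 = 46 true annuli.
3.2 mm over 46 years gives 3.2 / 46 ≈ 0.070 mm/year.

0.070 mm/year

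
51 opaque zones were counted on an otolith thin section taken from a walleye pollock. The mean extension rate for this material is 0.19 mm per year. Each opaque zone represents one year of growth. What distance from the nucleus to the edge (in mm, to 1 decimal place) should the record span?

The record spans 51 years at 0.19 mm per year.
Length ≈ 0.19 × 51 = 9.7 mm.

9.7 mm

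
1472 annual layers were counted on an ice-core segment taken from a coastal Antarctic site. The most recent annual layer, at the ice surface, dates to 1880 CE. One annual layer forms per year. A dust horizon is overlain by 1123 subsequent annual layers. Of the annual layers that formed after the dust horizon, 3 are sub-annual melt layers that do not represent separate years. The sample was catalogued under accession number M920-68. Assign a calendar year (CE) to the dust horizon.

There are 1123 annual layers younger than the dust horizon.
1123 − 3 false = 1120 true annual layers after the dust horizon.
The annual layer at the ice surface is 1880 CE, so the dust horizon dates to 1880 − 1120 = 760 CE.

760 CE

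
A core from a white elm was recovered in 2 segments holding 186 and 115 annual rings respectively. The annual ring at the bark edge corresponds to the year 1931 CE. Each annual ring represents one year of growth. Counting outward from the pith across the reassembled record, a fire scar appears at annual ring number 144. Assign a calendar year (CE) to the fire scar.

1774 CE

Total annual rings = 186 + 115 = 301.
Between annual ring 144 and the bark edge there are 301 − 144 = 157 annual rings.
1931 − 157 = 1774 CE.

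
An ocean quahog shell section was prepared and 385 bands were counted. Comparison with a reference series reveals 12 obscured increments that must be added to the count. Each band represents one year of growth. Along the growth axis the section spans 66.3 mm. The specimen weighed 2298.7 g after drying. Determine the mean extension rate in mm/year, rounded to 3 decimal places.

0.167 mm/year

True band count = 385 + 12 = 397.
66.3 mm over 397 years gives 66.3 / 397 ≈ 0.167 mm/year.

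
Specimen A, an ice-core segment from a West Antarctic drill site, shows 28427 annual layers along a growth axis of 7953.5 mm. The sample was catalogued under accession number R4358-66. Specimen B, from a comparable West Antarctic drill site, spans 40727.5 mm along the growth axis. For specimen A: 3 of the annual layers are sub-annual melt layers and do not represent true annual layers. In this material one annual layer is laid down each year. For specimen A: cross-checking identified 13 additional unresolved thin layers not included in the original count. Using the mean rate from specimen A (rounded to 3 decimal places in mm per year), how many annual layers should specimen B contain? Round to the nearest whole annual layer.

145455 annual layers

Specimen A: correcting the raw count gives 28427 − 3 + 13 = 28437 true annual layers.
A: Extension rate ≈ 7953.5 / 28437 = 0.280 mm per year.
Specimen B: 40727.5 mm / 0.280 mm per year = 145455.36 years ≈ 145455 annual layers.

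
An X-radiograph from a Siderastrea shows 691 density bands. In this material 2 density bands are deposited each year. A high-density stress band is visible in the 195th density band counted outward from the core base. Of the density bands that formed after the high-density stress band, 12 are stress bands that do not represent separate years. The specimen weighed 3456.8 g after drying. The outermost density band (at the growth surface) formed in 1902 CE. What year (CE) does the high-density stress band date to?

Between density band 195 and the growth surface there are 691 − 195 = 496 density bands.
Excluding 12 false density bands: 496 − 12 = 484.
With 2 density bands per year, 484 / 2 = 242 years.
1902 − 242 = 1660 CE.

1660 CE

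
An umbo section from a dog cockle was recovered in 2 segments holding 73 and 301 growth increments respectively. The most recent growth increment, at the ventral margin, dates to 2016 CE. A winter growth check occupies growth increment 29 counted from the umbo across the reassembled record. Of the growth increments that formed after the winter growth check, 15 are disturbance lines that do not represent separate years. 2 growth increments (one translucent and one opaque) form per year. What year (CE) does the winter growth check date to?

1851 CE

Total growth increments = 73 + 301 = 374.
The winter growth check sits at growth increment 29 from the umbo, so 374 − 29 = 345 growth increments formed after it.
Removing the 15 false growth increments leaves 345 − 15 = 330 true growth increments beyond the winter growth check.
With 2 growth increments per year, 330 / 2 = 165 years.
2016 − 165 = 1851 CE.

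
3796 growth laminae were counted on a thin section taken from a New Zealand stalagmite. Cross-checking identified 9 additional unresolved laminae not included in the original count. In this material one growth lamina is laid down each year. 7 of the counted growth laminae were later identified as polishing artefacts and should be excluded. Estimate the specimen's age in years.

3798 years

True growth lamina count = 3796 − 7 + 9 = 3798.
At one growth lamina per year, that is 3798 years.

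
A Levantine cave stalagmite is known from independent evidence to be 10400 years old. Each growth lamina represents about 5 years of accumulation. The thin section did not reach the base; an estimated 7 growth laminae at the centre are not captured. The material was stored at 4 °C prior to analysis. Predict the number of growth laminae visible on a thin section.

2073 growth laminae

At 5 years per growth lamina, 10400 / 5 = 2080 growth laminae are expected.
Subtracting the 7 growth laminae not captured gives 2080 − 7 = 2073 growth laminae in the record.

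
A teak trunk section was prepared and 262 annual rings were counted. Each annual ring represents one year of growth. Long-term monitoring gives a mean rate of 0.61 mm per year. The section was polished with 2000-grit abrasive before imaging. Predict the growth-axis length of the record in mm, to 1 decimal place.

262 years of growth are recorded.
Length ≈ 0.61 × 262 = 159.8 mm.

159.8 mm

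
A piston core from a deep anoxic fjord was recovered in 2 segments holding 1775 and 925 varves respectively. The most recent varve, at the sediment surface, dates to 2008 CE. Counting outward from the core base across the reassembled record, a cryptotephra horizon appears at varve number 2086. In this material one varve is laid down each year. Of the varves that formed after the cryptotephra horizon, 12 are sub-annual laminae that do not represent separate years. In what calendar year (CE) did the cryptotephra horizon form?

Total varves = 1775 + 925 = 2700.
The cryptotephra horizon sits at varve 2086 from the core base, so 2700 − 2086 = 614 varves formed after it.
Excluding 12 false varves: 614 − 12 = 602.
The varve at the sediment surface is 2008 CE, so the cryptotephra horizon dates to 2008 − 602 = 1406 CE.

1406 CE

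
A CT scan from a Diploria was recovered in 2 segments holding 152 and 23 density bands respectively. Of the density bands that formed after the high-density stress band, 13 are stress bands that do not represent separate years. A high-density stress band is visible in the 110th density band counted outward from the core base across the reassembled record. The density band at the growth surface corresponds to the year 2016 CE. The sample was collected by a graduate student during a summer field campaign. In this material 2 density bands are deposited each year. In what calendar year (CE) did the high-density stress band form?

1990 CE

Total density bands = 152 + 23 = 175.
175 − 110 = 65 density bands lie beyond the high-density stress band toward the growth surface.
Excluding 13 false density bands: 65 − 13 = 52.
With 2 density bands per year, 52 / 2 = 26 years.
Counting back 26 years from 2016 CE places the high-density stress band in 2016 − 26 = 1990 CE.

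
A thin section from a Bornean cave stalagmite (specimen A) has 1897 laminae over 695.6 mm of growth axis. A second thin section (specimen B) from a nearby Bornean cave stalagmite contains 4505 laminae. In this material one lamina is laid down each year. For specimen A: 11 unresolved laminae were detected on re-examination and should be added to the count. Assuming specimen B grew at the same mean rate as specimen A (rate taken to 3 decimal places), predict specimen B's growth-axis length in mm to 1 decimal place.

Specimen A: correcting the raw count gives 1897 + 11 = 1908 true laminae.
A: Mean rate = 695.6 mm / 1908 years ≈ 0.365 mm/yr.
For B, 0.365 mm/year × 4505 years = 1644.3 mm.

1644.3 mm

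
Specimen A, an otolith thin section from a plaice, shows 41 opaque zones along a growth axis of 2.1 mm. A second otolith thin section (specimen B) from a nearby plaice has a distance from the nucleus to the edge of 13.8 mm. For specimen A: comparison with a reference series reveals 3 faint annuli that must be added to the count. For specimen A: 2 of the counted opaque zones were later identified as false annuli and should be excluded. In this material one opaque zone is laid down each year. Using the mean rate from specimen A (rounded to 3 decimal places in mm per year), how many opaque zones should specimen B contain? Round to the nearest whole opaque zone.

Specimen A: correcting the raw count gives 41 − 2 + 3 = 42 true opaque zones.
A: Extension rate ≈ 2.1 / 42 = 0.050 mm/yr.
Specimen B: 13.8 mm / 0.050 mm per year = 276.00 years ≈ 276 opaque zones.

276 opaque zones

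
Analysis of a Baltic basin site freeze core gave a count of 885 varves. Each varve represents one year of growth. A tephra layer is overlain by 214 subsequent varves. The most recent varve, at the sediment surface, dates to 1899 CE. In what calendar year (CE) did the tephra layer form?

1685 CE

214 varves formed after the tephra layer.
Counting back 214 years from 1899 CE places the tephra layer in 1899 − 214 = 1685 CE.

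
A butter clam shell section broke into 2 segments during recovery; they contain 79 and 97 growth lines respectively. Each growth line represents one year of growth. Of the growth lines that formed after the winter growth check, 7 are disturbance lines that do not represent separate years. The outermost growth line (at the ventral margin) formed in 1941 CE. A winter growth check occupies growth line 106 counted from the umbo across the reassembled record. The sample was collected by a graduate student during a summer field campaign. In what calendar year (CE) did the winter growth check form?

Total growth lines = 79 + 97 = 176.
The winter growth check sits at growth line 106 from the umbo, so 176 − 106 = 70 growth lines formed after it.
Excluding 7 false growth lines: 70 − 7 = 63.
Counting back 63 years from 1941 CE places the winter growth check in 1941 − 63 = 1878 CE.

1878 CE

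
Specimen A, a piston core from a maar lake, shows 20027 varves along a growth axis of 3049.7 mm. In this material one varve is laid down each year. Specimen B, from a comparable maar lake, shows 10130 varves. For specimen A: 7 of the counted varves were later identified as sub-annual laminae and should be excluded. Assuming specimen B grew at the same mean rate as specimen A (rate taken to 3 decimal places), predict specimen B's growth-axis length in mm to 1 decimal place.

1539.8 mm

Specimen A: true varve count = 20027 − 7 = 20020.
A: Mean rate = 3049.7 mm / 20020 years ≈ 0.152 mm/yr.
B's length ≈ 0.152 × 10130 = 1539.8 mm.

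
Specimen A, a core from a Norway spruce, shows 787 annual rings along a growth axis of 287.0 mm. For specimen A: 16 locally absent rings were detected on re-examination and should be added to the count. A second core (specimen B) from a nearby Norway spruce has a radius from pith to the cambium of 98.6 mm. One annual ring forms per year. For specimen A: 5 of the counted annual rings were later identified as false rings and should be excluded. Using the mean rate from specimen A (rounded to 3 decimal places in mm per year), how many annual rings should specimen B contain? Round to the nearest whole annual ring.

Specimen A: correcting the raw count gives 787 − 5 + 16 = 798 true annual rings.
A: 287.0 mm over 798 years gives 287.0 / 798 ≈ 0.360 mm per year.
B spans 98.6 / 0.360 = 273.89 years ≈ 274 annual rings.

274 annual rings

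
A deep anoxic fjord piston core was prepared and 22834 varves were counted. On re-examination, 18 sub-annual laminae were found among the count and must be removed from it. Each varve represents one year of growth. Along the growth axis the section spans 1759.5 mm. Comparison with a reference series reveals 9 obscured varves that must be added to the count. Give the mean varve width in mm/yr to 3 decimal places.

0.077 mm/yr

True varve count = 22834 − 18 + 9 = 22825.
Mean rate = 1759.5 mm / 22825 years ≈ 0.077 mm/yr.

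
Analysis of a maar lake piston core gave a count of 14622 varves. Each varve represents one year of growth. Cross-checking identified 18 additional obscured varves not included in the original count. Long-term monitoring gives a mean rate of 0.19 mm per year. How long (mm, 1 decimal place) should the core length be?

After corrections the count is 14622 + 18 = 14640 varves.
Predicted length = 0.19 mm/year × 14640 years = 2781.6 mm.

2781.6 mm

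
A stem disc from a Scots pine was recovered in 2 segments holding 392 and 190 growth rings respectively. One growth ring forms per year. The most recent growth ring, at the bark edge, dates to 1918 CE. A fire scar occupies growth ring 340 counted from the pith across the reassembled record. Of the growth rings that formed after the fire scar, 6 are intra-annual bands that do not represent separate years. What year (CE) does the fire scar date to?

1682 CE

Total growth rings = 392 + 190 = 582.
The fire scar sits at growth ring 340 from the pith, so 582 − 340 = 242 growth rings formed after it.
Excluding 6 false growth rings: 242 − 6 = 236.
1918 − 236 = 1682 CE.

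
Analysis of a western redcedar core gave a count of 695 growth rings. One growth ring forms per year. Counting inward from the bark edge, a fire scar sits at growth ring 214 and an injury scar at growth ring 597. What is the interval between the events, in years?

383 years

597 − 214 = 383 growth rings lie between the two events.
That is 383 years at one growth ring per year.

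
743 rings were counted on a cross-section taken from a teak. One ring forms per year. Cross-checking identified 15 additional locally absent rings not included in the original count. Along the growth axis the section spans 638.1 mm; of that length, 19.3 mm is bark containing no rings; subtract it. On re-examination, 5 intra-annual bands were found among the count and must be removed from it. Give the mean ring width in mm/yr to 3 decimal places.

0.822 mm/yr

True ring count = 743 − 5 + 15 = 753.
Removing the 19.3 mm offcut leaves 638.1 − 19.3 = 618.8 mm.
618.8 mm over 753 years gives 618.8 / 753 ≈ 0.822 mm/yr.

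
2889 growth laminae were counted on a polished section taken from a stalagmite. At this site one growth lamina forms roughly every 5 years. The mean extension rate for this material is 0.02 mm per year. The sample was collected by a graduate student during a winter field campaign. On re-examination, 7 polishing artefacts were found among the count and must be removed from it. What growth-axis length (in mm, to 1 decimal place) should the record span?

288.2 mm

After corrections the count is 2889 − 7 = 2882 growth laminae.
2882 growth laminae at 5 years each span 2882 × 5 = 14410 years.
Length ≈ 0.02 × 14410 = 288.2 mm.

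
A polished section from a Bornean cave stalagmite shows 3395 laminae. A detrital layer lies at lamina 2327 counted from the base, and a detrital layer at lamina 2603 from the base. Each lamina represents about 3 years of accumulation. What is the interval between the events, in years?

828 yr

The two markers are separated by 2603 − 2327 = 276 laminae.
At 3 years per lamina, 276 × 3 = 828 years.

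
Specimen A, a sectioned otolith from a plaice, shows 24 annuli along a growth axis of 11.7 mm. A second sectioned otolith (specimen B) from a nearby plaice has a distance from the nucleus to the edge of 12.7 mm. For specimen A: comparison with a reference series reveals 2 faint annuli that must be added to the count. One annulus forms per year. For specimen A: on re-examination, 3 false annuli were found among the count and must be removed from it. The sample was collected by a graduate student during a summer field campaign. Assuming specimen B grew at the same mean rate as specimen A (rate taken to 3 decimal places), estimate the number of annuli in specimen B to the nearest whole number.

25 annuli

Specimen A: after corrections the count is 24 − 3 + 2 = 23 annuli.
A: Mean rate = 11.7 mm / 23 years ≈ 0.509 mm/yr.
B spans 12.7 / 0.509 = 24.95 years ≈ 25 annuli.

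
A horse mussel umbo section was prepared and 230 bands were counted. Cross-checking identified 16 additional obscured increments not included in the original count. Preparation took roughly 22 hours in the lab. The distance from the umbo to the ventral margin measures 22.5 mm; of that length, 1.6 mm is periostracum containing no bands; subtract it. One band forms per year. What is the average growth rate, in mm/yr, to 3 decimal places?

0.085 mm/yr

Adjusted count: 230 + 16 = 246 bands.
Net length = 22.5 − 1.6 = 20.9 mm.
Mean rate = 20.9 mm / 246 years ≈ 0.085 mm/yr.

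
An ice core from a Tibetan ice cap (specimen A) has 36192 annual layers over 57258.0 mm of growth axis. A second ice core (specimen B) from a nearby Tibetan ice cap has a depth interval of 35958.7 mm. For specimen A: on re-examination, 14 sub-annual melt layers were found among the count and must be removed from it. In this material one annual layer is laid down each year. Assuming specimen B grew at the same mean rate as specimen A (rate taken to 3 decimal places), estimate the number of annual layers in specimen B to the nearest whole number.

Specimen A: correcting the raw count gives 36192 − 14 = 36178 true annual layers.
A: Mean rate = 57258.0 mm / 36178 years ≈ 1.583 mm/year.
Specimen B: 35958.7 mm / 1.583 mm per year = 22715.54 years ≈ 22716 annual layers.

22716 annual layers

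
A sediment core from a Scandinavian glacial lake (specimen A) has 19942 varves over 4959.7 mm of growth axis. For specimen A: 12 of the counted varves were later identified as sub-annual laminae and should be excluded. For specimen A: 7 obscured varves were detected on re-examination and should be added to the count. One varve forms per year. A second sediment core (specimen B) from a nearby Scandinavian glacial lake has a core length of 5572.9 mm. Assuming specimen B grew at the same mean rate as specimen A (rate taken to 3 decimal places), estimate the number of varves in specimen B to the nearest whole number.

22381 varves

Specimen A: after corrections the count is 19942 − 12 + 7 = 19937 varves.
A: 4959.7 mm over 19937 years gives 4959.7 / 19937 ≈ 0.249 mm/yr.
Specimen B: 5572.9 mm / 0.249 mm per year = 22381.12 years ≈ 22381 varves.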